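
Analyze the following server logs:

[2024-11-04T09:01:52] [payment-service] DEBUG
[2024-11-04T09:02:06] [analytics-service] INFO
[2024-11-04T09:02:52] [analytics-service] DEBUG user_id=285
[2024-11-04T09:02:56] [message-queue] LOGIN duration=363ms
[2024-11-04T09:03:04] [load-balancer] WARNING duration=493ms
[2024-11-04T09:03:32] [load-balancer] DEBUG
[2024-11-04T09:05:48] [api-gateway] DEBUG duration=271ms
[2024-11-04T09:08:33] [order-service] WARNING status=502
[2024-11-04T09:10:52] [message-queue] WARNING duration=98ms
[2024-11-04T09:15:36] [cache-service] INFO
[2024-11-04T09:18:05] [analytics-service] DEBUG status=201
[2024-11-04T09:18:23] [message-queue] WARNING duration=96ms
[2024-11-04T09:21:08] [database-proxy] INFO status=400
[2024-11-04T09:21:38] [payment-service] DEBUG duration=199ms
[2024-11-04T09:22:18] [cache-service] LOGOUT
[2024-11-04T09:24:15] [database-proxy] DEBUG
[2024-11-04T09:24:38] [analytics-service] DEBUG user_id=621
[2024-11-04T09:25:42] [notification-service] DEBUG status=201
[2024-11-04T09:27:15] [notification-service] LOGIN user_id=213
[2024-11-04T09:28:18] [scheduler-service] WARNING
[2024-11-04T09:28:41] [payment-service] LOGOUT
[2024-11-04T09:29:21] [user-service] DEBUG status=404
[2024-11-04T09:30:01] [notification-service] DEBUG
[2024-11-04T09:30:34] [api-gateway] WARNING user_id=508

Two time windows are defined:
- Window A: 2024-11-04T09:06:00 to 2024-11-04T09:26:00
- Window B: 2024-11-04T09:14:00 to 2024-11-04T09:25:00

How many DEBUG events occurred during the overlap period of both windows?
4

To find overlap events:

1. Window A: 2024-11-04T09:06:00 to 2024-11-04T09:26:00
2. Window B: 2024-11-04T09:14:00 to 2024-11-04T09:25:00
3. Overlap period: 2024-11-04T09:14:00 to 2024-11-04T09:25:00
4. Count DEBUG events in overlap: 4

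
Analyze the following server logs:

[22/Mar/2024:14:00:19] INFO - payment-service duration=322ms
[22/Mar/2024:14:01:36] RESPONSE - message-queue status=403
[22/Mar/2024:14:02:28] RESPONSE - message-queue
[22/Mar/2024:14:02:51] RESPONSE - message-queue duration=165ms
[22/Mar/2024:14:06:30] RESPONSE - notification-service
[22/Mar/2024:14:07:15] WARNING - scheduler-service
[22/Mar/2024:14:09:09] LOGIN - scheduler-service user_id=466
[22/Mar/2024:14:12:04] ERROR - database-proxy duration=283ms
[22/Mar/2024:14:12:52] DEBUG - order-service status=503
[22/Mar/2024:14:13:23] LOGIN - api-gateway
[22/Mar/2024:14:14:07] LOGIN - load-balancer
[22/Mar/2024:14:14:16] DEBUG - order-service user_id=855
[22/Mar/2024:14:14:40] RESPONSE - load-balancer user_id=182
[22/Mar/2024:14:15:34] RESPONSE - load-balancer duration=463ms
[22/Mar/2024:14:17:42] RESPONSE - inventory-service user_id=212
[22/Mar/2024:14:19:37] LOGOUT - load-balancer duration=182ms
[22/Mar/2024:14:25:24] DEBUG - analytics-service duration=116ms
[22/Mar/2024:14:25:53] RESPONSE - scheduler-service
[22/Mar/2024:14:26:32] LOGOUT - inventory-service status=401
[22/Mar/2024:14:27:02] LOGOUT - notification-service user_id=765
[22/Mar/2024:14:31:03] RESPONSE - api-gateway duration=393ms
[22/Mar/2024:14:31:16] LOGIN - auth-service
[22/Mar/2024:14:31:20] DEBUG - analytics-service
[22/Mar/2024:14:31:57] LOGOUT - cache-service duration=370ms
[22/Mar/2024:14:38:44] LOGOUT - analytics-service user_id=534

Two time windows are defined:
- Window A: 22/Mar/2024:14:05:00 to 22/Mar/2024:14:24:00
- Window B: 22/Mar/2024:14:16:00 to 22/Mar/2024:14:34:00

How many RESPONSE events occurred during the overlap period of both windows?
1

To find overlap events:

1. Window A: 22/Mar/2024:14:05:00 to 22/Mar/2024:14:24:00
2. Window B: 22/Mar/2024:14:16:00 to 22/Mar/2024:14:34:00
3. Overlap period: 22/Mar/2024:14:16:00 to 22/Mar/2024:14:24:00
4. Count RESPONSE events in overlap: 1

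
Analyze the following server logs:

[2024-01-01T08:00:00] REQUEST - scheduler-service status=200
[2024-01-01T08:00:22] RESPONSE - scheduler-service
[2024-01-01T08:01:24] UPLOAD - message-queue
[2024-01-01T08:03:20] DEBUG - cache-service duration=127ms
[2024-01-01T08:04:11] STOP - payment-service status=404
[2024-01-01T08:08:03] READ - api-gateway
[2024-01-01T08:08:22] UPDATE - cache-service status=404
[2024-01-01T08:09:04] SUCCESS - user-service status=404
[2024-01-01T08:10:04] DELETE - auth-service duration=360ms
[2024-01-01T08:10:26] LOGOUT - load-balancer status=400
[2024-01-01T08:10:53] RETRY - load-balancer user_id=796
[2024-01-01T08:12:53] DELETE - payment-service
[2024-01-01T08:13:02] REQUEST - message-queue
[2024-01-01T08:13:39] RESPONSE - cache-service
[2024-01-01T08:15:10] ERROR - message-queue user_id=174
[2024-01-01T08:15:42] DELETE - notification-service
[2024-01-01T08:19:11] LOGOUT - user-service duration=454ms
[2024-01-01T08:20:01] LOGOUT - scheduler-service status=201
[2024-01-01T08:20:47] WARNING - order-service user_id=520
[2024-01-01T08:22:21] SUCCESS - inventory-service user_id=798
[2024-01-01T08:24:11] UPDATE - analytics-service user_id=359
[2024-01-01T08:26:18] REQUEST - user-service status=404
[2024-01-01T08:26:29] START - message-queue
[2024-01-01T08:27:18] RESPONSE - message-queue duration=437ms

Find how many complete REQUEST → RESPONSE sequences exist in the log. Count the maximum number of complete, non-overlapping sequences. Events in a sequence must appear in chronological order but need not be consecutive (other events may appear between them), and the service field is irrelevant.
3

To count sequences:

1. Look for pattern: REQUEST → RESPONSE
2. Greedily scan the log in chronological order, matching each sequence element in turn (ignoring service)
3. Each time the full pattern completes, increment the count and restart matching from the next event
4. Complete non-overlapping sequences found: 3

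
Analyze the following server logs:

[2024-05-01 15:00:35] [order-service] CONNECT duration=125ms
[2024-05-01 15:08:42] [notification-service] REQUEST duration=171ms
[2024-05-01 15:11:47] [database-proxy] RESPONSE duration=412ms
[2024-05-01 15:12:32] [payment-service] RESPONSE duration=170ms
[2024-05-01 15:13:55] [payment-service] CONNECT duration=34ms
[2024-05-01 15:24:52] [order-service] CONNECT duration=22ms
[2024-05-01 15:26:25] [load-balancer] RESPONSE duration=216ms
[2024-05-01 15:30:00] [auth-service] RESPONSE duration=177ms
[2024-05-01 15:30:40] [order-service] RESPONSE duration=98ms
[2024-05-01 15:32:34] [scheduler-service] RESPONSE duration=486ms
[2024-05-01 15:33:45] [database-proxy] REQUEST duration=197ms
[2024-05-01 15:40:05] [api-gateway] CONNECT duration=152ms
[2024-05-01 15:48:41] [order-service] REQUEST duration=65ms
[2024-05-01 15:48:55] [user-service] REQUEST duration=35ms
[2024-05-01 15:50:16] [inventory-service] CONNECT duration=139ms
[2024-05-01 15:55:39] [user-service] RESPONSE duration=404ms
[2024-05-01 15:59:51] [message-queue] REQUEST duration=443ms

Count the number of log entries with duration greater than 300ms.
4

To count timeouts:

1. Threshold: 300ms
2. Extract duration from each log entry
3. Count entries where duration > 300
4. Timeout count: 4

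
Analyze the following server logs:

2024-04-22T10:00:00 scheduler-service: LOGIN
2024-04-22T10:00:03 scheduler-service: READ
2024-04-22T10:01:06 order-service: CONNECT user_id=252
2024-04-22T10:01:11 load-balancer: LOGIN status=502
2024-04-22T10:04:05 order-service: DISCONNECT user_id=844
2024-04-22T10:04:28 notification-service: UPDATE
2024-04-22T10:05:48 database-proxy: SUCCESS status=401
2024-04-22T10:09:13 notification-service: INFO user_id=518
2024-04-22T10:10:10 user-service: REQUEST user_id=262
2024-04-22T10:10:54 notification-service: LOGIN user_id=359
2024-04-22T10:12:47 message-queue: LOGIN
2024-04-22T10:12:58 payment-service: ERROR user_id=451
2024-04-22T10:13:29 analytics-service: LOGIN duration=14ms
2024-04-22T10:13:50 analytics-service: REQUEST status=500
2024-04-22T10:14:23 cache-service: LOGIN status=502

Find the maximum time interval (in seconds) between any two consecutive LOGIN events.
583

To find the longest gap:

1. Extract all LOGIN events in chronological order
2. Calculate time differences between consecutive events
3. Find the maximum difference
4. Longest gap: 583 seconds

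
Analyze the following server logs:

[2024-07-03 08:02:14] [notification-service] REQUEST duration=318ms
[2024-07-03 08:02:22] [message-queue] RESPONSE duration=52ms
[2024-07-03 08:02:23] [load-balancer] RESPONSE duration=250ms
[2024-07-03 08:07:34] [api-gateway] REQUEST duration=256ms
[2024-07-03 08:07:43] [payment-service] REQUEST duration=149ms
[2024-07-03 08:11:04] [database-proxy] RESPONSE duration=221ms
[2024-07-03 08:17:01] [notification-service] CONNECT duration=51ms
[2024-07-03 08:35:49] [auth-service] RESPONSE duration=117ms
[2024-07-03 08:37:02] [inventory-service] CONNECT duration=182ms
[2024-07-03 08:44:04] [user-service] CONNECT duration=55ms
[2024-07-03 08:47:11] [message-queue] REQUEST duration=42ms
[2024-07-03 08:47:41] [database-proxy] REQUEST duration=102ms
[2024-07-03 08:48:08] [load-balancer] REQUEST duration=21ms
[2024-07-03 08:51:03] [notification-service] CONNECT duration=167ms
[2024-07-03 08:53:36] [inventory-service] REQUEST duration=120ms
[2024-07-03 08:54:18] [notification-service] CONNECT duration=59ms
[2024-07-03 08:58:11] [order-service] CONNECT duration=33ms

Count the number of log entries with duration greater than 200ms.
4

To count timeouts:

1. Threshold: 200ms
2. Extract duration from each log entry
3. Count entries where duration > 200
4. Timeout count: 4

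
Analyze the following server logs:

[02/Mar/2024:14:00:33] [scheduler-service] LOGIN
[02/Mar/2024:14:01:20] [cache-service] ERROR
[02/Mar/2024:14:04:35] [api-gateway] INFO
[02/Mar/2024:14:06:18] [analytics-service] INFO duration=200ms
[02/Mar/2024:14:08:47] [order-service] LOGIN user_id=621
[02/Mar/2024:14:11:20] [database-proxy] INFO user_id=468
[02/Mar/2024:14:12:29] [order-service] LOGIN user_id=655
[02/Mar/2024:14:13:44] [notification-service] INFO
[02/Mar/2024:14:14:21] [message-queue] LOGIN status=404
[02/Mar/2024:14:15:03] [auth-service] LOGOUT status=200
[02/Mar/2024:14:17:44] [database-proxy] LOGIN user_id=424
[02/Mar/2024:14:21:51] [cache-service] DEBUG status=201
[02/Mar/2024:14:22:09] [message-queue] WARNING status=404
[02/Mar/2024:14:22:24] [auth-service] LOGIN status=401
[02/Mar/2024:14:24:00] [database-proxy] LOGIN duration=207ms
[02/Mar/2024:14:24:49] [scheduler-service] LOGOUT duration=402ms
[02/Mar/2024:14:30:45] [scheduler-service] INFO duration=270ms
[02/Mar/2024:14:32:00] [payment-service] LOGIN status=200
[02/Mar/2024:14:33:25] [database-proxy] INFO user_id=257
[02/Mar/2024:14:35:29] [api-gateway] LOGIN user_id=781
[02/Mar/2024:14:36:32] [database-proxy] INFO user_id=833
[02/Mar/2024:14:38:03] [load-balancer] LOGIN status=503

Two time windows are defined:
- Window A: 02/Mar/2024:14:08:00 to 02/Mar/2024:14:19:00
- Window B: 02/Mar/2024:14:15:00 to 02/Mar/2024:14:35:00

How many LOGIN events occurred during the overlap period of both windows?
1

To find overlap events:

1. Window A: 02/Mar/2024:14:08:00 to 02/Mar/2024:14:19:00
2. Window B: 02/Mar/2024:14:15:00 to 02/Mar/2024:14:35:00
3. Overlap period: 02/Mar/2024:14:15:00 to 02/Mar/2024:14:19:00
4. Count LOGIN events in overlap: 1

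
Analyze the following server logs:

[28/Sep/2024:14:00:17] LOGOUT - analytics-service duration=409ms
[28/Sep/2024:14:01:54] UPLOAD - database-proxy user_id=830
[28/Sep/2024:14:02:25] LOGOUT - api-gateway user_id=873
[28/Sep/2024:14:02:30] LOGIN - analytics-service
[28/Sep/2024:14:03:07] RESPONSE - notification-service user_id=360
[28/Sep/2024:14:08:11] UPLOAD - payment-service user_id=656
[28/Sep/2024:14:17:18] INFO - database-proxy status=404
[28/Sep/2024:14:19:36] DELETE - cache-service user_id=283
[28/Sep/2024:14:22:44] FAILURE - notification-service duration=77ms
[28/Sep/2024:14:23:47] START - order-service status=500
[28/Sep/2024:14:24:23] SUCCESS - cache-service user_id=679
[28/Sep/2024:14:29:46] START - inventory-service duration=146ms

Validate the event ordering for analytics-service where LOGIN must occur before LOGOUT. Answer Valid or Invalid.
Invalid

To validate ordering:

1. Required order: LOGIN → LOGOUT
2. Rule: LOGIN must occur before LOGOUT
3. Check actual order of events for analytics-service
4. Result: Invalid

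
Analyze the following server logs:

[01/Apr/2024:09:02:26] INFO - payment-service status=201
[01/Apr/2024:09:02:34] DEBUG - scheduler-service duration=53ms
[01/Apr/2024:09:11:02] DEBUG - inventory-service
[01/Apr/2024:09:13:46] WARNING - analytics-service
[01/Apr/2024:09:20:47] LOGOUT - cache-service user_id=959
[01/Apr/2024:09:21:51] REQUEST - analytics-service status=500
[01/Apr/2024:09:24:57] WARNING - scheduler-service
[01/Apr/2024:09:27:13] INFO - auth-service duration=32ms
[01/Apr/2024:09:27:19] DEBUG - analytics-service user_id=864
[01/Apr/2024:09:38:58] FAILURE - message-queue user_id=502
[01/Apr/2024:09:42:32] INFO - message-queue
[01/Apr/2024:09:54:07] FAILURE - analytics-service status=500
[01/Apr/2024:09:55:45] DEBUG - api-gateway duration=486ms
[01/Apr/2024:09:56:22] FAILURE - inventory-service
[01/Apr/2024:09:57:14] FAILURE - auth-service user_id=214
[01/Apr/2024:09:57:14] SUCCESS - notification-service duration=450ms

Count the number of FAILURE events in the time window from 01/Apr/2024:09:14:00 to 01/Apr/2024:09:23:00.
0

To count events in the time window:

1. Window boundaries: 01/Apr/2024:09:14:00 to 01/Apr/2024:09:23:00
2. Filter for FAILURE events within this window
3. Count matching events: 0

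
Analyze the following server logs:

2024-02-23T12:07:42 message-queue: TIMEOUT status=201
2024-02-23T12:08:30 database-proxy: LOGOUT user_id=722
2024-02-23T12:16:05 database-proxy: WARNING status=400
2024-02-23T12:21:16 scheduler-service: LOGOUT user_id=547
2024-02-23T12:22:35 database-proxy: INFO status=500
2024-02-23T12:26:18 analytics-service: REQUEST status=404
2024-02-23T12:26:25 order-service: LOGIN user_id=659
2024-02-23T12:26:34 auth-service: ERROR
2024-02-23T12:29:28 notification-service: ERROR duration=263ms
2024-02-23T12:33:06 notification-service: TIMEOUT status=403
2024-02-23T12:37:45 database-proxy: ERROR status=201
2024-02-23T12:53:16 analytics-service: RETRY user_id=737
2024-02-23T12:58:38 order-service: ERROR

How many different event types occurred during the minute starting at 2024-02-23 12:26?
3

To count unique event types:

1. Filter events in the minute starting at 2024-02-23 12:26
2. Extract event types from matching entries
3. Count unique types: 3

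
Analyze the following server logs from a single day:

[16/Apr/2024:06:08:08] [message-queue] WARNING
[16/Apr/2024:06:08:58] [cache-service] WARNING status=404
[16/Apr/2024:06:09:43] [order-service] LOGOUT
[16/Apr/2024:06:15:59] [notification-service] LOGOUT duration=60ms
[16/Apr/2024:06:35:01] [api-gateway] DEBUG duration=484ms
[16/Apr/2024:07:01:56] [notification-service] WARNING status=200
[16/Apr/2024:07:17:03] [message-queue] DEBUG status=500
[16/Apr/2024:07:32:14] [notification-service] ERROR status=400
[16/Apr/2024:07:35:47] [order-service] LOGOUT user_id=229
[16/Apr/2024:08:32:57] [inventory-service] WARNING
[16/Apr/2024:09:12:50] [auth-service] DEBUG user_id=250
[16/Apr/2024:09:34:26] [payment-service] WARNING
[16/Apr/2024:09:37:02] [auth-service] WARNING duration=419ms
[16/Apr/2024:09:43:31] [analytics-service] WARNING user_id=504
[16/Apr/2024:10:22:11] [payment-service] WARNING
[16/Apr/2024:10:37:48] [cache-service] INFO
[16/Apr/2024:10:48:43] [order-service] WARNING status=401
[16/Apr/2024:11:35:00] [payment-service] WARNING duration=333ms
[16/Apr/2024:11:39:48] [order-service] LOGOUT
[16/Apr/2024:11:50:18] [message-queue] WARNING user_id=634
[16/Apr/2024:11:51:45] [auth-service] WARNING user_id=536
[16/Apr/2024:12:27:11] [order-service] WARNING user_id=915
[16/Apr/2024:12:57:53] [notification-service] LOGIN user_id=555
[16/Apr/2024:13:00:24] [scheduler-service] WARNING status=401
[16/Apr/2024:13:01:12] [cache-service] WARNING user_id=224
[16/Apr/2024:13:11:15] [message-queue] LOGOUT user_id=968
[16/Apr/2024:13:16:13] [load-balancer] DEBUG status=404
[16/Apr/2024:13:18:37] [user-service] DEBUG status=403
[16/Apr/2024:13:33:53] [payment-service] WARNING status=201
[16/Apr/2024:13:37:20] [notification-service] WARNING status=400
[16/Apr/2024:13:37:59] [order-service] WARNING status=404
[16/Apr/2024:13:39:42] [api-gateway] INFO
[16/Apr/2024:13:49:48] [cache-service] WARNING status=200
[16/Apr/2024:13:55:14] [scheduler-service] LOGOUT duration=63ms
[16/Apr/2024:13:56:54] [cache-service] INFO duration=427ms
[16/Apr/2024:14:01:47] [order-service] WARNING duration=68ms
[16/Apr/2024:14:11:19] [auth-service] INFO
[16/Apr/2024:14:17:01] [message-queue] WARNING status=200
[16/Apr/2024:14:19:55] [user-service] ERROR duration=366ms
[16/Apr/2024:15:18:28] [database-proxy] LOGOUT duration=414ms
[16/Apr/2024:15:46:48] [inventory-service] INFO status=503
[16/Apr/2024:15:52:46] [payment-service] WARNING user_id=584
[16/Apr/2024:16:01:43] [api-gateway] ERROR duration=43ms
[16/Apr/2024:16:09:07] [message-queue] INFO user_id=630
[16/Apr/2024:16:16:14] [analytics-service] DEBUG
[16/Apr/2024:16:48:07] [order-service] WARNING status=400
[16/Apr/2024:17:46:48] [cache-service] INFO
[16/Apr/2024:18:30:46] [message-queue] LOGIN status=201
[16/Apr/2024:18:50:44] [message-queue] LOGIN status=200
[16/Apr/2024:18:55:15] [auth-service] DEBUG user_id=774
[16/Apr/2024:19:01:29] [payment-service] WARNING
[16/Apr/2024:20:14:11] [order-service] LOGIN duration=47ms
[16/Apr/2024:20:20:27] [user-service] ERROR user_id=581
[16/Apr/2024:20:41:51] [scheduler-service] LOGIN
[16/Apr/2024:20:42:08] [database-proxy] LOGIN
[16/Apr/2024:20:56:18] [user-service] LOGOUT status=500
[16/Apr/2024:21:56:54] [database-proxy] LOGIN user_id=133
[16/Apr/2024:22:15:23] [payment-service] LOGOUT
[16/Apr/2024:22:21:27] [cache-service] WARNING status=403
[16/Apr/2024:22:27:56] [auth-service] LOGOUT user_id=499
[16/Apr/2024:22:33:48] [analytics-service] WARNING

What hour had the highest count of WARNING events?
13

To find the peak hour:

1. Group all WARNING events by hour
2. Count events in each hour
3. Find hour with maximum count
4. Peak hour: 13 (with 6 events)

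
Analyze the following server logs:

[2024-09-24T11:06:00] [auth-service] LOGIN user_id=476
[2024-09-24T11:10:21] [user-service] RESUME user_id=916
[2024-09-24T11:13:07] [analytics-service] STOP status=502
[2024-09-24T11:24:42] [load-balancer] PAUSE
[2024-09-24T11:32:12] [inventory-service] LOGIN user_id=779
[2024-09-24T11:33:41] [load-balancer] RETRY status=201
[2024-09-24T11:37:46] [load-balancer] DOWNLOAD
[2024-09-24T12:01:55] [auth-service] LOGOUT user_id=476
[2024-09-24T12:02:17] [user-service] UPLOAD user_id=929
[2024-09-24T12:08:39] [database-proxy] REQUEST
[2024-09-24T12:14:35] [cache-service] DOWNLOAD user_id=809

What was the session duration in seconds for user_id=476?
3355

To calculate session duration:

1. Find LOGIN event for user_id=476: 2024-09-24T11:06:00
2. Find LOGOUT event for user_id=476: 2024-09-24T12:01:55
3. Session duration: 2024-09-24T12:01:55 - 2024-09-24T11:06:00 = 3355 seconds (55 minutes)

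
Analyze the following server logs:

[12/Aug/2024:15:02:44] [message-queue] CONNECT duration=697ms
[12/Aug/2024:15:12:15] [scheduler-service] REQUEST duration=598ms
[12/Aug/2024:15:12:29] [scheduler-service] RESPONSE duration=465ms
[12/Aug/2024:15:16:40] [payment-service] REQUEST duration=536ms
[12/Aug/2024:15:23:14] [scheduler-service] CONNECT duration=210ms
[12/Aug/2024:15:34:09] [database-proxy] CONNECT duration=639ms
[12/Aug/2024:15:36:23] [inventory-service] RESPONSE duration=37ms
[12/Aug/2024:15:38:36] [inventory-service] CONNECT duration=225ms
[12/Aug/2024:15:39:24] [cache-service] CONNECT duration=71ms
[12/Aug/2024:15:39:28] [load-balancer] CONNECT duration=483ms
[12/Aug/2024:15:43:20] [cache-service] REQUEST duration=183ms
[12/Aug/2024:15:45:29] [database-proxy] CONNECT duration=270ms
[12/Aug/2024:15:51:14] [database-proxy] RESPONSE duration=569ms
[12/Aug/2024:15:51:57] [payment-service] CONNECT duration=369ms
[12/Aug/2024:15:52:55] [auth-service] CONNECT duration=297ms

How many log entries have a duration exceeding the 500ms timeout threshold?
5

To count timeouts:

1. Threshold: 500ms
2. Extract duration from each log entry
3. Count entries where duration > 500
4. Timeout count: 5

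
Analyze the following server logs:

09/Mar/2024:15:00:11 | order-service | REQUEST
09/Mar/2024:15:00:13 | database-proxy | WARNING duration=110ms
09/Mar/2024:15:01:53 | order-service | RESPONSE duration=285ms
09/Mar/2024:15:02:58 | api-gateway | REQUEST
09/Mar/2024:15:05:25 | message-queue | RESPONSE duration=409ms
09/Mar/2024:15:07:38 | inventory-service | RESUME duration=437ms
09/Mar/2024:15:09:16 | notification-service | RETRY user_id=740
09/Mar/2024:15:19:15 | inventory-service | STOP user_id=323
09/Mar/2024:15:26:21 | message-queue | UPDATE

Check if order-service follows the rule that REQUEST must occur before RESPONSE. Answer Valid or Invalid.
Valid

To validate ordering:

1. Required order: REQUEST → RESPONSE
2. Rule: REQUEST must occur before RESPONSE
3. Check actual order of events for order-service
4. Result: Valid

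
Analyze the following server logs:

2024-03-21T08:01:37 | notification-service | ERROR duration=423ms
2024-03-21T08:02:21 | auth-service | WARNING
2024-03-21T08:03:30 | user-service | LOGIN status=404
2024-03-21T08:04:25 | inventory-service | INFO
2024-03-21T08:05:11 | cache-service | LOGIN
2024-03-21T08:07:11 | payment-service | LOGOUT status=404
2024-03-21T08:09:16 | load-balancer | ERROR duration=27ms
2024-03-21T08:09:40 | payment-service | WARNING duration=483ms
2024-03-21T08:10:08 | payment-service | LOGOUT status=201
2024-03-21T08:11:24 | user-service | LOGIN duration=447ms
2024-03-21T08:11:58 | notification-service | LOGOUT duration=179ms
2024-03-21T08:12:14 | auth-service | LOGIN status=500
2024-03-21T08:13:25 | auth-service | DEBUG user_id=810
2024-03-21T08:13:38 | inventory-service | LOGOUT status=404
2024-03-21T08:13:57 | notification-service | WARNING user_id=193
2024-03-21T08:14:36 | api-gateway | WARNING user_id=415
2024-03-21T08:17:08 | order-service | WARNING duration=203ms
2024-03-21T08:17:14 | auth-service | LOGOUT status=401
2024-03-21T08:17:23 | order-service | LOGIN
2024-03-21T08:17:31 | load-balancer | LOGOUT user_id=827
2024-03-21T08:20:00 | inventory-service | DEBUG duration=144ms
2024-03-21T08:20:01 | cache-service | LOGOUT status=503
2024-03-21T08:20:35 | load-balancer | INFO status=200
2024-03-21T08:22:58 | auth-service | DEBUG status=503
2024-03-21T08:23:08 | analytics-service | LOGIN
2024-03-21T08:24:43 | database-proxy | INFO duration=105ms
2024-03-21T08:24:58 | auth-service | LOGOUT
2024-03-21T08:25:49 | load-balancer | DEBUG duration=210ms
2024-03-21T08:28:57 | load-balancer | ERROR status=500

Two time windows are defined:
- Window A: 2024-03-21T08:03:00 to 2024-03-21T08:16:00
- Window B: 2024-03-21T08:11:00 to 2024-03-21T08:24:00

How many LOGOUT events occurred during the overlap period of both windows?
2

To find overlap events:

1. Window A: 2024-03-21T08:03:00 to 2024-03-21T08:16:00
2. Window B: 2024-03-21T08:11:00 to 2024-03-21T08:24:00
3. Overlap period: 2024-03-21T08:11:00 to 2024-03-21T08:16:00
4. Count LOGOUT events in overlap: 2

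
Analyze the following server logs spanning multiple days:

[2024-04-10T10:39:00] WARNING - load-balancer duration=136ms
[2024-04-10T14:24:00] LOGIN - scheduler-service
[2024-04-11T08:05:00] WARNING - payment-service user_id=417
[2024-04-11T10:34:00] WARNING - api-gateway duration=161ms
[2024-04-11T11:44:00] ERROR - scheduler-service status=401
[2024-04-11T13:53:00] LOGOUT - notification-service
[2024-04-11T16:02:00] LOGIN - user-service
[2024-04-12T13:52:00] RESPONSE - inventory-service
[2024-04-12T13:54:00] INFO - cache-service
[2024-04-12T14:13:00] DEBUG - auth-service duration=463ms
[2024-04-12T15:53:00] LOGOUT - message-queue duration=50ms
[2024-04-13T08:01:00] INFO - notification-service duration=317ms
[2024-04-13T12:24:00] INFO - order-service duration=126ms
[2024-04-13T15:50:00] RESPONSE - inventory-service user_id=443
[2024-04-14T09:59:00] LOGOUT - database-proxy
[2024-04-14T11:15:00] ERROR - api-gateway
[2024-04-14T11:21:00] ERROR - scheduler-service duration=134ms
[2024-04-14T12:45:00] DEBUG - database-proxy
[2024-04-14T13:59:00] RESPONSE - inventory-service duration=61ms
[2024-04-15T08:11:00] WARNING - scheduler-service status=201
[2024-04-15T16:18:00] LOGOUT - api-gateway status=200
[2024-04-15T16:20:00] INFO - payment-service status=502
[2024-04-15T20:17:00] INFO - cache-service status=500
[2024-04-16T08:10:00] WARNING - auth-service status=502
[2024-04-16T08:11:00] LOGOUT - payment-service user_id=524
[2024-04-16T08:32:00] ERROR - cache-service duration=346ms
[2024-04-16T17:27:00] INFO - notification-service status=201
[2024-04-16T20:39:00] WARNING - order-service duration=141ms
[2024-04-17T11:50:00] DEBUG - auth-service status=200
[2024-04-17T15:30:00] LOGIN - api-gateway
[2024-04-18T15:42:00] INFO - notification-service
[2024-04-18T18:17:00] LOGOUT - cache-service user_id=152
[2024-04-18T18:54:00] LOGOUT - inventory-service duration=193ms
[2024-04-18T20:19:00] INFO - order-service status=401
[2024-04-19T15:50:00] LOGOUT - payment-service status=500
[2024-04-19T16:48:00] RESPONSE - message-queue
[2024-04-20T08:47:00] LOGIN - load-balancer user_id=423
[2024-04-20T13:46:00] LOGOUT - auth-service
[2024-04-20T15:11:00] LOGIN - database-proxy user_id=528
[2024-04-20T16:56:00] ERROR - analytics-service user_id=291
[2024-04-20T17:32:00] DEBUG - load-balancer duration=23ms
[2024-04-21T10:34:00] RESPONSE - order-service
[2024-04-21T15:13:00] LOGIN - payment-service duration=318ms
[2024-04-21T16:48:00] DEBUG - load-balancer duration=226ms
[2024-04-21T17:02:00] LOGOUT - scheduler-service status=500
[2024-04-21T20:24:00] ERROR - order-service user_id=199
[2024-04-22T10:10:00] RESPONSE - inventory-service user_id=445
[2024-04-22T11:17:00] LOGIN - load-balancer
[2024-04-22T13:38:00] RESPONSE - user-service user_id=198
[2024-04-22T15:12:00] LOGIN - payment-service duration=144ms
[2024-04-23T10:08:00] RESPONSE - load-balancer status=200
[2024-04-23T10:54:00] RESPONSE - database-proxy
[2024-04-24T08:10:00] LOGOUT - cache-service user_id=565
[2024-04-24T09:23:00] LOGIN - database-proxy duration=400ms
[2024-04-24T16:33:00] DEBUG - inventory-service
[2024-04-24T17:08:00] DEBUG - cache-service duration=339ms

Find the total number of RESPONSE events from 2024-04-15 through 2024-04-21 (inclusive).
2

To filter by date range:

1. Date range: 2024-04-15 through 2024-04-21, both dates inclusive
2. Filter for RESPONSE events whose date falls in this range
3. Count matching events: 2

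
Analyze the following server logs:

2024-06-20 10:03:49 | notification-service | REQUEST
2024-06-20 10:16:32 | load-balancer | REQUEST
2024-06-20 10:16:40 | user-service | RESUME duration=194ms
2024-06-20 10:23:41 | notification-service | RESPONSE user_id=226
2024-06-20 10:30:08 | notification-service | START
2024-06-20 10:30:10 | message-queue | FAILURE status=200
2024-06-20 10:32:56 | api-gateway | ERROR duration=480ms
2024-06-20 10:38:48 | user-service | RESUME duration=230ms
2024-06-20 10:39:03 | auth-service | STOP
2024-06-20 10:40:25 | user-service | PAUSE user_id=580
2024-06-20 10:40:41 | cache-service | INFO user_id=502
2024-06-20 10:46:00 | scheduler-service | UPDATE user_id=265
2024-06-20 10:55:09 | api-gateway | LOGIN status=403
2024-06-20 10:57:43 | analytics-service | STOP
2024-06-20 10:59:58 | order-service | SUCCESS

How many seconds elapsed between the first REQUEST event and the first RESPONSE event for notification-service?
1192

To find the time between events:

1. Locate the first REQUEST event for notification-service: 2024-06-20 10:03:49
2. Locate the first RESPONSE event for notification-service: 2024-06-20 10:23:41
3. Calculate the difference: 2024-06-20 10:23:41 - 2024-06-20 10:03:49 = 1192 seconds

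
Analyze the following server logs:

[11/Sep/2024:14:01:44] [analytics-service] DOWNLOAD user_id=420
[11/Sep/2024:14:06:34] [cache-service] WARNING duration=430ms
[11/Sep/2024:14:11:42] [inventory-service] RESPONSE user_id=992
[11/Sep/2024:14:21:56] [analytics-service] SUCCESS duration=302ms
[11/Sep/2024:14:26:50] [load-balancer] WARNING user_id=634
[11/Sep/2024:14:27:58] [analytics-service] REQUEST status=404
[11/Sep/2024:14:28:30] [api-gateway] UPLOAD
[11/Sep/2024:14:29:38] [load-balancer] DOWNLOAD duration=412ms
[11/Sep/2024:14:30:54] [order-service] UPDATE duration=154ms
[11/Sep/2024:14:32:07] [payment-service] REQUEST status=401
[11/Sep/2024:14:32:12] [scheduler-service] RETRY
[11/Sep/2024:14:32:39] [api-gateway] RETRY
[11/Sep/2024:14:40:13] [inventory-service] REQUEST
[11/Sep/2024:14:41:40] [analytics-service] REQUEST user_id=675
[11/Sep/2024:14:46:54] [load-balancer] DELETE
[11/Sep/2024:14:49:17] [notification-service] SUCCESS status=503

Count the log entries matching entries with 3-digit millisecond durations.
4

To find matching entries:

1. Pattern to match: entries with 3-digit millisecond durations
2. Scan each log entry for the pattern
3. Count matches: 4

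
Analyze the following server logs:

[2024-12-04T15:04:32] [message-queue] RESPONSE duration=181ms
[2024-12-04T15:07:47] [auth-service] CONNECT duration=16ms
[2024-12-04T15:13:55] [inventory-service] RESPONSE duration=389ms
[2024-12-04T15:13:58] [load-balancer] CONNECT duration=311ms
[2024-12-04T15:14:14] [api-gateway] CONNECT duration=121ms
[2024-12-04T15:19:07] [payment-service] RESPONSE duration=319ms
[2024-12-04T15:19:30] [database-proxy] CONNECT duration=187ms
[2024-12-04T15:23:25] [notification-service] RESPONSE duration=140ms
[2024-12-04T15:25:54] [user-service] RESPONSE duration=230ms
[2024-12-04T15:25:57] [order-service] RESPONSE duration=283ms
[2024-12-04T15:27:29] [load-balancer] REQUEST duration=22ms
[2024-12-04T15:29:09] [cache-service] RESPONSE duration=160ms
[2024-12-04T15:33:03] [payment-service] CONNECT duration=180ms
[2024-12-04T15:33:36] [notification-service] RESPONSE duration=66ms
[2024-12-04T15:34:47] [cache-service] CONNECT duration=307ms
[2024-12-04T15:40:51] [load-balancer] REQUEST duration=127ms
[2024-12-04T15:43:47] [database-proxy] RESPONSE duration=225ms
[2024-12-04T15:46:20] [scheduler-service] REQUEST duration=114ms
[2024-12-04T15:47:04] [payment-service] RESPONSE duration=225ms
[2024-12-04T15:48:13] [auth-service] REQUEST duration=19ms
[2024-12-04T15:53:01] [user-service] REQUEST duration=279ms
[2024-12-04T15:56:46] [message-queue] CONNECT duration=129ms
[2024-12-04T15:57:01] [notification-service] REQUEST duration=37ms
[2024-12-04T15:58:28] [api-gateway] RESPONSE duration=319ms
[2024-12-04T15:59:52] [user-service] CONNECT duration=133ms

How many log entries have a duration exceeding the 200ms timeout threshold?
10

To count timeouts:

1. Threshold: 200ms
2. Extract duration from each log entry
3. Count entries where duration > 200
4. Timeout count: 10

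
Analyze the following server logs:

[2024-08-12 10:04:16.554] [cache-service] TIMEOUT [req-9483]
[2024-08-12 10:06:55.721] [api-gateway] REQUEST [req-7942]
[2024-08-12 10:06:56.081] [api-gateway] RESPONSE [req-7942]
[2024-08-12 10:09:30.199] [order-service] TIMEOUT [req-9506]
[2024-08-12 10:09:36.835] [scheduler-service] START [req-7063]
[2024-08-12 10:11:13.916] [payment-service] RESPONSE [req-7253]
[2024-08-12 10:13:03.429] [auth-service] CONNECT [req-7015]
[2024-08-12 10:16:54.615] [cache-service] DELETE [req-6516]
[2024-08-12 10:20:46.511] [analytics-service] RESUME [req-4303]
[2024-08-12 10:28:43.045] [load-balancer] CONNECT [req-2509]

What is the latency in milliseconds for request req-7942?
360

To calculate latency:

1. Find REQUEST with id req-7942: 2024-08-12 10:06:55.721
2. Find RESPONSE with id req-7942: 2024-08-12 10:06:56.081
3. Latency: 2024-08-12 10:06:56.081 - 2024-08-12 10:06:55.721 = 360ms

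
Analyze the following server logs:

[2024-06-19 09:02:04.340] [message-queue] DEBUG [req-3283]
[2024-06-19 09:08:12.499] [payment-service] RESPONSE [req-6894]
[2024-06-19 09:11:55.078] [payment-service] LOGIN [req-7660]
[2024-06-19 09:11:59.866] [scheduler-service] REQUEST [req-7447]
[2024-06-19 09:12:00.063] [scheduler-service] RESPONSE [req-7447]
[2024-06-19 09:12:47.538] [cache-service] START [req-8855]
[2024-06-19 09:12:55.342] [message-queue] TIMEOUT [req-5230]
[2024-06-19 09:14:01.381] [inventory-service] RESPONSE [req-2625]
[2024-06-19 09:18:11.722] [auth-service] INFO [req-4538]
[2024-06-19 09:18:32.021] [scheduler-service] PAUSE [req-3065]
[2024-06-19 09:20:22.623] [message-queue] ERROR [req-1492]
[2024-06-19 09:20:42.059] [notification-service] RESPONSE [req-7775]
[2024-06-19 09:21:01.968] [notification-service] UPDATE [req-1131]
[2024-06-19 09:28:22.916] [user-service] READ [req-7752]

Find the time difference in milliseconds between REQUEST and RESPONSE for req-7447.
197

To calculate latency:

1. Find REQUEST with id req-7447: 2024-06-19 09:11:59.866
2. Find RESPONSE with id req-7447: 2024-06-19 09:12:00.063
3. Latency: 2024-06-19 09:12:00.063 - 2024-06-19 09:11:59.866 = 197ms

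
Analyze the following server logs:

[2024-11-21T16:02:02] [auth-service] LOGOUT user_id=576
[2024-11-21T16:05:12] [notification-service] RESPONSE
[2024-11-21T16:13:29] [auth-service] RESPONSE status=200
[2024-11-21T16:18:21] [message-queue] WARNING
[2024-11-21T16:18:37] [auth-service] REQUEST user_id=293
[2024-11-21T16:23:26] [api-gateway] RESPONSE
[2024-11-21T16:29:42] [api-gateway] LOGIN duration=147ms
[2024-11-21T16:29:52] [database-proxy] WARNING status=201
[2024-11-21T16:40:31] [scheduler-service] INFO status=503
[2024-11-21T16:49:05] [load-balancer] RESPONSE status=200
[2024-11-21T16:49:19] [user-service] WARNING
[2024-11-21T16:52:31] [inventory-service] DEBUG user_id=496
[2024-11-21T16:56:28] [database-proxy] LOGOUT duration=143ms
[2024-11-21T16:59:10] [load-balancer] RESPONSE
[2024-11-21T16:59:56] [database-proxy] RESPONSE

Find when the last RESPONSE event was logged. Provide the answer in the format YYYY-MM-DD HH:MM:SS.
2024-11-21 16:59:56

To find the last event:

1. Filter for all RESPONSE events
2. Sort by timestamp
3. Select the last one
4. Timestamp: 2024-11-21 16:59:56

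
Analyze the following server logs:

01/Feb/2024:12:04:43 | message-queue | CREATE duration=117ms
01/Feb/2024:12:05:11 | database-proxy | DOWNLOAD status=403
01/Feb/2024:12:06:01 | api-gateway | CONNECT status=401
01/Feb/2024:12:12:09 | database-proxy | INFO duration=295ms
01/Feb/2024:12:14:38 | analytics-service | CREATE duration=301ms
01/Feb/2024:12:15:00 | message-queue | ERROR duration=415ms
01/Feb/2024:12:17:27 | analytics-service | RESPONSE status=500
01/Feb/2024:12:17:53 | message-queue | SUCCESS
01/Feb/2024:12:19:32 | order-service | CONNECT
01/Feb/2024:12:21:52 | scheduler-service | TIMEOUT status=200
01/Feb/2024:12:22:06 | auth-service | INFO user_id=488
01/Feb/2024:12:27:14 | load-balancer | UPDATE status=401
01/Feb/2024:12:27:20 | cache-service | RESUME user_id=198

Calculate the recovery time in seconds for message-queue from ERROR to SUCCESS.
173

To calculate recovery time:

1. Find ERROR event for message-queue: 01/Feb/2024:12:15:00
2. Find next SUCCESS event for message-queue: 01/Feb/2024:12:17:53
3. Recovery time: 01/Feb/2024:12:17:53 - 01/Feb/2024:12:15:00 = 173 seconds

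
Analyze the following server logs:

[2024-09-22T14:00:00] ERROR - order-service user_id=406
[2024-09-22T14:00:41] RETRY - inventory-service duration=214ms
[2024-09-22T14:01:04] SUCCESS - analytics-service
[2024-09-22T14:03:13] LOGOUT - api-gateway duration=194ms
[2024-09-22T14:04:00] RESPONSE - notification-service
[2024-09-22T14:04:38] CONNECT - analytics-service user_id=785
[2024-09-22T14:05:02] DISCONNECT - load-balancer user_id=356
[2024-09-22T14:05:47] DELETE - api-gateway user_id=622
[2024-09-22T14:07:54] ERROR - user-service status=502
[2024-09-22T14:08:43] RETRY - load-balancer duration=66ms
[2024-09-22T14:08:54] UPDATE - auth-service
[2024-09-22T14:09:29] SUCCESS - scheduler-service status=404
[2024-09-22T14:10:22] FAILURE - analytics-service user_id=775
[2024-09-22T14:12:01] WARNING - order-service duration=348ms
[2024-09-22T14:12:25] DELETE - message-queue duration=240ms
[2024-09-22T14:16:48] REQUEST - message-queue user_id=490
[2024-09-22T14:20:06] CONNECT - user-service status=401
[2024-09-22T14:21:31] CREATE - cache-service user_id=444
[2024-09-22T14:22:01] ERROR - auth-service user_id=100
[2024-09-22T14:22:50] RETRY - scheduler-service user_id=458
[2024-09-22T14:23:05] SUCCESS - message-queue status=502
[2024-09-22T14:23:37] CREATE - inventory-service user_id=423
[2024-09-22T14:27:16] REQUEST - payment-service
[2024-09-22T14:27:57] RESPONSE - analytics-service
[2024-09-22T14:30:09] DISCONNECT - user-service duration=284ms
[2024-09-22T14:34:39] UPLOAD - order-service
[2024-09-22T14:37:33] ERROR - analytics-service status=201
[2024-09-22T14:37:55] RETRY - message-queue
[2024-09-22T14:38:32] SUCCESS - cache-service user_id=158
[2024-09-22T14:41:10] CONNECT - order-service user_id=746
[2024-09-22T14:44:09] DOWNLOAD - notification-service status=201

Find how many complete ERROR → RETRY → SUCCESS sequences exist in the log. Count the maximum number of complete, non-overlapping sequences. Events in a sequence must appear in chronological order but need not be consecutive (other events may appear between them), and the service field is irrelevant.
4

To count sequences:

1. Look for pattern: ERROR → RETRY → SUCCESS
2. Greedily scan the log in chronological order, matching each sequence element in turn (ignoring service)
3. Each time the full pattern completes, increment the count and restart matching from the next event
4. Complete non-overlapping sequences found: 4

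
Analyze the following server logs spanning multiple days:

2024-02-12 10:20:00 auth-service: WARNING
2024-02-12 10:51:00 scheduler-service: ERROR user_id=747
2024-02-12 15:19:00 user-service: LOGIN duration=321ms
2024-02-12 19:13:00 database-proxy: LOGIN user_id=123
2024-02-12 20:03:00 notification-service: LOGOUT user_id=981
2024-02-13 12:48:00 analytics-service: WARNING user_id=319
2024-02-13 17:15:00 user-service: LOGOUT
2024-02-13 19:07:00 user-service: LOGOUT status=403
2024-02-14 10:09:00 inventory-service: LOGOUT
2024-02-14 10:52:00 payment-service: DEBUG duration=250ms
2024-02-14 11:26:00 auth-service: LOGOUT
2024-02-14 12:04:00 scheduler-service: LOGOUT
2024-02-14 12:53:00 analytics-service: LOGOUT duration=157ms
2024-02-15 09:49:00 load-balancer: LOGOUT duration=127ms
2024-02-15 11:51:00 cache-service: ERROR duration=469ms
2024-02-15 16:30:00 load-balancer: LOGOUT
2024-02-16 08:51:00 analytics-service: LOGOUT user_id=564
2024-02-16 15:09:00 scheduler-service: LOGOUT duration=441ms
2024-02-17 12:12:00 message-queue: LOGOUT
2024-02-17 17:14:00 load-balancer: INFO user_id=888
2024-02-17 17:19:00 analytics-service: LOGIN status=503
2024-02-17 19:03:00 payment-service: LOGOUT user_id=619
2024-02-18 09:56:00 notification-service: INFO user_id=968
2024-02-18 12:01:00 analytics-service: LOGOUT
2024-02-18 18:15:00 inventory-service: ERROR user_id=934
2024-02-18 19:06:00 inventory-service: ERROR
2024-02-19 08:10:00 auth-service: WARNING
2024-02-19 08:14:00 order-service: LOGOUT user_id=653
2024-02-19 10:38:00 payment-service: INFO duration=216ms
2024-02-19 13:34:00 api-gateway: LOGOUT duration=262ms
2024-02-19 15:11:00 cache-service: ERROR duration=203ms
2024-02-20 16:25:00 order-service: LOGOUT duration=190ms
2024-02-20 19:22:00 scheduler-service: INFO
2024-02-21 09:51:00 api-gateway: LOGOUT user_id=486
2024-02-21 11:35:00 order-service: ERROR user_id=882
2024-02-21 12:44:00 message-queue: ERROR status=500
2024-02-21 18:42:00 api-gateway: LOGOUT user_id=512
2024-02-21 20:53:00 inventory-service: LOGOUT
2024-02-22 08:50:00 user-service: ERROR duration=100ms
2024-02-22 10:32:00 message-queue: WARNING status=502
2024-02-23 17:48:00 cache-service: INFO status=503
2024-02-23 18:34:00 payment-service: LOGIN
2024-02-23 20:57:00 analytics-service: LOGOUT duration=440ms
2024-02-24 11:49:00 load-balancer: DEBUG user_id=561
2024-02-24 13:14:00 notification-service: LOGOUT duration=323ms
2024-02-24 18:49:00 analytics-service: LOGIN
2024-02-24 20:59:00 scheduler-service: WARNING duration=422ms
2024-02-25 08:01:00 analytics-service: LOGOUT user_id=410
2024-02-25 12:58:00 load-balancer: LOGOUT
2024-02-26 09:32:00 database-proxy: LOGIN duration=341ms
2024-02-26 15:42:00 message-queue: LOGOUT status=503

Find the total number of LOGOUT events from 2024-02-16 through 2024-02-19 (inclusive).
7

To filter by date range:

1. Date range: 2024-02-16 through 2024-02-19, both dates inclusive
2. Filter for LOGOUT events whose date falls in this range
3. Count matching events: 7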